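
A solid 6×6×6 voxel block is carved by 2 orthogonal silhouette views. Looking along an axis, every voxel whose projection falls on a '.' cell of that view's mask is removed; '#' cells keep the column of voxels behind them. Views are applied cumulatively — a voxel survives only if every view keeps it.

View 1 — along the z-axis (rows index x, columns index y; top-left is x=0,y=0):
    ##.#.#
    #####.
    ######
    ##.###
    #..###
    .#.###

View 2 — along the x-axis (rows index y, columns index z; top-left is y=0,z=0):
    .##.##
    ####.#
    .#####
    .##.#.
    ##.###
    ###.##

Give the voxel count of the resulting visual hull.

voxel count = 123

start: 6×6×6 = 216 voxels
[1] z-view keeps 28 columns → grid now 168
[2] x-view keeps 27 columns → grid now 123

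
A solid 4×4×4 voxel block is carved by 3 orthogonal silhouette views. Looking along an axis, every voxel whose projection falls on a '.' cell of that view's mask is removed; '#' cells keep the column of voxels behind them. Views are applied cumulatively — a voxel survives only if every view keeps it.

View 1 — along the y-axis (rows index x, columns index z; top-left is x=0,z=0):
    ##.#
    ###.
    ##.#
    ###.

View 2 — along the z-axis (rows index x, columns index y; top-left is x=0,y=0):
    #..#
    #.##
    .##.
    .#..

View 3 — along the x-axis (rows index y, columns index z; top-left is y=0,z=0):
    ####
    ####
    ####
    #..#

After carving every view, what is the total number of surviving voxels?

21 voxels

start: 4×4×4 = 64 voxels
step 1: project along y, AND mask (12/16) → |grid| = 48
step 2: project along z, AND mask (8/16) → |grid| = 24
step 3: project along x, AND mask (14/16) → |grid| = 21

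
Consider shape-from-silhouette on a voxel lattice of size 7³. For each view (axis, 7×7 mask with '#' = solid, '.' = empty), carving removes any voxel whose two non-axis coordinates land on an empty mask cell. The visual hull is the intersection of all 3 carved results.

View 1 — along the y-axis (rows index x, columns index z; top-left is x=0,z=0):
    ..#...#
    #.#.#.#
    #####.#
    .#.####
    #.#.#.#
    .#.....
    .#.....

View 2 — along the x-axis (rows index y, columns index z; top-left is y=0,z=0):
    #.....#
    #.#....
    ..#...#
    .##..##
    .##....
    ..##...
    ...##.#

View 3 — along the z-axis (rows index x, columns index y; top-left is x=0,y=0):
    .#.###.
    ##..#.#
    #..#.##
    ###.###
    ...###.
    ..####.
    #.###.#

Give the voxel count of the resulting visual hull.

|visual hull| = 37

before carving: 343 voxels (7×7×7)
  1. axis=1 (XZ plane), |mask|=23  ⇒  voxels=161
  2. axis=0 (YZ plane), |mask|=17  ⇒  voxels=63
  3. axis=2 (XY plane), |mask|=30  ⇒  voxels=37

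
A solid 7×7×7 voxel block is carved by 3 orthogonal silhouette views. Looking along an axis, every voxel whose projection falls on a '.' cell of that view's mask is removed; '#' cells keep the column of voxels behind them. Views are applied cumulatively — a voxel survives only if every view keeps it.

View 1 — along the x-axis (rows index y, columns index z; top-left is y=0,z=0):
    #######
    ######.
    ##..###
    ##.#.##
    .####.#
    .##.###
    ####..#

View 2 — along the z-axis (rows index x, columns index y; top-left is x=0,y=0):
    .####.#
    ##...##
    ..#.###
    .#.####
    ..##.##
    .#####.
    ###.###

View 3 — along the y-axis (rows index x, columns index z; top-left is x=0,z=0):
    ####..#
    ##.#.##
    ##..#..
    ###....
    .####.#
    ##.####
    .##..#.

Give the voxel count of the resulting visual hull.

voxel count = 109

initial block: 7^3 = 343
[1] x-view keeps 38 columns → grid now 266
[2] z-view keeps 33 columns → grid now 174
[3] y-view keeps 30 columns → grid now 109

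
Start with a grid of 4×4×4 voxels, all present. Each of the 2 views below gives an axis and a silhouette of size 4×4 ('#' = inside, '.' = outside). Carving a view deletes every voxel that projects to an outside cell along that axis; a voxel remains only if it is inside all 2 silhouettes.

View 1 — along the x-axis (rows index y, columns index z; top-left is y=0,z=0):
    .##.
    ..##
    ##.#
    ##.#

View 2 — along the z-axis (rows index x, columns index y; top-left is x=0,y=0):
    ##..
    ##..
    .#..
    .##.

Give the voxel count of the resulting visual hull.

|visual hull| = 15

initial block: 4^3 = 64
  1. axis=0 (YZ plane), |mask|=10  ⇒  voxels=40
  2. axis=2 (XY plane), |mask|=7  ⇒  voxels=15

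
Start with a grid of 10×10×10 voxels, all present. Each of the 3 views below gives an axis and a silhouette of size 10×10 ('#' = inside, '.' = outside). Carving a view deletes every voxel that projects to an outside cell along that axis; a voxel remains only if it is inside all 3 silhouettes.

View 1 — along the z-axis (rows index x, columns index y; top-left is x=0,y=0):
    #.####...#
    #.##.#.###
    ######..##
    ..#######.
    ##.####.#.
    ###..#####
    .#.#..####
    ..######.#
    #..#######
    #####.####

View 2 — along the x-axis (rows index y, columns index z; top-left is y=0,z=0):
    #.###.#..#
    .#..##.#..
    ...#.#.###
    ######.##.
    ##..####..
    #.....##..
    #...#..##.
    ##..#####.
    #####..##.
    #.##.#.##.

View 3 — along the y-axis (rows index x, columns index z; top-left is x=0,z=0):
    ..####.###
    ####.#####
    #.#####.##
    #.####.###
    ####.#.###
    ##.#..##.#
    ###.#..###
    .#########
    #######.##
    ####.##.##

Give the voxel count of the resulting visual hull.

322 voxels

start: 10×10×10 = 1000 voxels
after view 1 [z-axis, 73 of 100 cells solid] → remaining = 730
after view 2 [x-axis, 56 of 100 cells solid] → remaining = 416
after view 3 [y-axis, 79 of 100 cells solid] → remaining = 322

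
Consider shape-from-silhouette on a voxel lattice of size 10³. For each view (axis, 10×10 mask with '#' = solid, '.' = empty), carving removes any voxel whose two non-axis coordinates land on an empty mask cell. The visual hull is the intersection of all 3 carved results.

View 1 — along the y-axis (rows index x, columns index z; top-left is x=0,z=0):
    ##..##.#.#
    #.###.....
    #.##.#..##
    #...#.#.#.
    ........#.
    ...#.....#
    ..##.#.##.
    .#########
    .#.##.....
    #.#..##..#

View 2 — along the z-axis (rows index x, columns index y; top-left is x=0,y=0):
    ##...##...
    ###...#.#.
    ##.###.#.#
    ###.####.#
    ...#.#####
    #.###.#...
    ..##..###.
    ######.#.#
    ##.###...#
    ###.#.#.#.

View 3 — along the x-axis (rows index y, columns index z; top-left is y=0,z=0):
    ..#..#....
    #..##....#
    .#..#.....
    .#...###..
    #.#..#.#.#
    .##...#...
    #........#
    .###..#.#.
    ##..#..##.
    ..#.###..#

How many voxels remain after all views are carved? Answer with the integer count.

voxel count = 97

initial block: 10^3 = 1000
carve view 1 (along y, XZ-mask fill 45/100): 450 voxels remain
carve view 2 (along z, XY-mask fill 60/100): 279 voxels remain
carve view 3 (along x, YZ-mask fill 37/100): 97 voxels remain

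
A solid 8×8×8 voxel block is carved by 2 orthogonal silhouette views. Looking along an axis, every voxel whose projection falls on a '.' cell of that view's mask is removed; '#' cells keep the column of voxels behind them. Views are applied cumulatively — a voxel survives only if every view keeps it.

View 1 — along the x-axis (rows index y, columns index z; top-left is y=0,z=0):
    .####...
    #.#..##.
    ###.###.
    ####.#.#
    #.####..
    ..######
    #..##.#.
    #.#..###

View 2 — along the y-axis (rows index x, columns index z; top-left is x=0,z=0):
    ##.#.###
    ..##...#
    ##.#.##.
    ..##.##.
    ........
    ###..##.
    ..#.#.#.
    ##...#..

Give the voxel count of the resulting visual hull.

before carving: 512 voxels (8×8×8)
  1. axis=0 (YZ plane), |mask|=40  ⇒  voxels=320
  2. axis=1 (XZ plane), |mask|=29  ⇒  voxels=150

150 voxels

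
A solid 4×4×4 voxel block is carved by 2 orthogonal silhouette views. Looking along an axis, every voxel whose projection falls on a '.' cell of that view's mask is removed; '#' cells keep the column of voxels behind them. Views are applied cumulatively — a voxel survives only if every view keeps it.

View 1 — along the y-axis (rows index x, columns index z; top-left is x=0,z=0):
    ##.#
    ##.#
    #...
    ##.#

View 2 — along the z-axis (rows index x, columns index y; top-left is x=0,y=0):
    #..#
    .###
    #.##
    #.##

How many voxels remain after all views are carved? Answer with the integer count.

full grid |V| = 64
  1. axis=1 (XZ plane), |mask|=10  ⇒  voxels=40
  2. axis=2 (XY plane), |mask|=11  ⇒  voxels=27

|visual hull| = 27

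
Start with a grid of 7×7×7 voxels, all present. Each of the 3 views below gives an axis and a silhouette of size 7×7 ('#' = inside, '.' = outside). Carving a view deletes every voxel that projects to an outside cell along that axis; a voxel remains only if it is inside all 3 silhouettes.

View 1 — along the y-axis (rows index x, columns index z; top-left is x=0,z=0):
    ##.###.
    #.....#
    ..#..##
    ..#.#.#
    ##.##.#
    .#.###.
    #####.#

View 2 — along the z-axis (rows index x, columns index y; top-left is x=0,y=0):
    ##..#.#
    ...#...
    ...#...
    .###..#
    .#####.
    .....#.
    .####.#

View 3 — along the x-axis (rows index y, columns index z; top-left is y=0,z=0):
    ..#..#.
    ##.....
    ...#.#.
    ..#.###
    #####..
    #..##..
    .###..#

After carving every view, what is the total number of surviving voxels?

initial block: 7^3 = 343
carve view 1 (along y, XZ-mask fill 28/49): 196 voxels remain
carve view 2 (along z, XY-mask fill 21/49): 96 voxels remain
carve view 3 (along x, YZ-mask fill 22/49): 47 voxels remain

47 voxels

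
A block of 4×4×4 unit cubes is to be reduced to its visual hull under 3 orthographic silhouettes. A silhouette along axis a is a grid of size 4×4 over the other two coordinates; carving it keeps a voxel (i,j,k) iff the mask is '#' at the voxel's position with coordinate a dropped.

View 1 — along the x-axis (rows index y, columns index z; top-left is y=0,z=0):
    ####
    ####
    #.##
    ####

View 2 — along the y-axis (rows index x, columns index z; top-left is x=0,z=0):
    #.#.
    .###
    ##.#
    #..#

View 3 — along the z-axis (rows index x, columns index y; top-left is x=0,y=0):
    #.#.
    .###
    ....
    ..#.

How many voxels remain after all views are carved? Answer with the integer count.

before carving: 64 voxels (4×4×4)
step 1: project along x, AND mask (15/16) → |grid| = 60
step 2: project along y, AND mask (10/16) → |grid| = 38
step 3: project along z, AND mask (6/16) → |grid| = 14

voxel count = 14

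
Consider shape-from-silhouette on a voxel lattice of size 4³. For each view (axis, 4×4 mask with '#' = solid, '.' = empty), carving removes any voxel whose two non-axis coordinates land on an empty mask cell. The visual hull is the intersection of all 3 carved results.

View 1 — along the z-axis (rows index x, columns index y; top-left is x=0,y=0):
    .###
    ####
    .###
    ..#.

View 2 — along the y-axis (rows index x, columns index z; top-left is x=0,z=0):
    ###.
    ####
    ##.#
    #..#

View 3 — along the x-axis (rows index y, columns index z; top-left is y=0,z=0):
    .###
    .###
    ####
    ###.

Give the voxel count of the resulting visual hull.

initial block: 4^3 = 64
after view 1 [z-axis, 11 of 16 cells solid] → remaining = 44
after view 2 [y-axis, 12 of 16 cells solid] → remaining = 36
after view 3 [x-axis, 13 of 16 cells solid] → remaining = 30

voxel count = 30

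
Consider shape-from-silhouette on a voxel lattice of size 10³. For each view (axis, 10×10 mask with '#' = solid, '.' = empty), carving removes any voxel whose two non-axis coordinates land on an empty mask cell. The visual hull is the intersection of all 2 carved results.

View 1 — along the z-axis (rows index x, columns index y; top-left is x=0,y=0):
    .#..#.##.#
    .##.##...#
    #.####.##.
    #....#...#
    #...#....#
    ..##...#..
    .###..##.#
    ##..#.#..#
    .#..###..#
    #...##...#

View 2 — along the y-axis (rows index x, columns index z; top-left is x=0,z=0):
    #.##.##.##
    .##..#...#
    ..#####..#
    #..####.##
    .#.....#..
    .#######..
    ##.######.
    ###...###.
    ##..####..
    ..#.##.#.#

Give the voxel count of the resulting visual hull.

273 voxels

start: 10×10×10 = 1000 voxels
after view 1 [z-axis, 46 of 100 cells solid] → remaining = 460
after view 2 [y-axis, 58 of 100 cells solid] → remaining = 273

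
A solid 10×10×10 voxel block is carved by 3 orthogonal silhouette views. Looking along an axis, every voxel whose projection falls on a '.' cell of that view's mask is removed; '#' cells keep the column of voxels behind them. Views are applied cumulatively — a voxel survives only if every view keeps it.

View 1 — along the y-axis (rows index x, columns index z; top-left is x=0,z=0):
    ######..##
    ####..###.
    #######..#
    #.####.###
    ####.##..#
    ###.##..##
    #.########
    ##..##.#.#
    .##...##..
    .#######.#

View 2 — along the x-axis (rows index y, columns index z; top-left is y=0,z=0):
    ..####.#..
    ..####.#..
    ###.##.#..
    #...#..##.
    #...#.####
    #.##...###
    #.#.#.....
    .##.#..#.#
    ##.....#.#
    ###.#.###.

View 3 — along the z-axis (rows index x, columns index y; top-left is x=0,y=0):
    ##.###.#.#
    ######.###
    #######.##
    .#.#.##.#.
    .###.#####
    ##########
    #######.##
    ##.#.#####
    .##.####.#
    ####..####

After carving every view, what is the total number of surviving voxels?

|visual hull| = 297

before carving: 1000 voxels (10×10×10)
after view 1 [y-axis, 72 of 100 cells solid] → remaining = 720
after view 2 [x-axis, 51 of 100 cells solid] → remaining = 370
after view 3 [z-axis, 80 of 100 cells solid] → remaining = 297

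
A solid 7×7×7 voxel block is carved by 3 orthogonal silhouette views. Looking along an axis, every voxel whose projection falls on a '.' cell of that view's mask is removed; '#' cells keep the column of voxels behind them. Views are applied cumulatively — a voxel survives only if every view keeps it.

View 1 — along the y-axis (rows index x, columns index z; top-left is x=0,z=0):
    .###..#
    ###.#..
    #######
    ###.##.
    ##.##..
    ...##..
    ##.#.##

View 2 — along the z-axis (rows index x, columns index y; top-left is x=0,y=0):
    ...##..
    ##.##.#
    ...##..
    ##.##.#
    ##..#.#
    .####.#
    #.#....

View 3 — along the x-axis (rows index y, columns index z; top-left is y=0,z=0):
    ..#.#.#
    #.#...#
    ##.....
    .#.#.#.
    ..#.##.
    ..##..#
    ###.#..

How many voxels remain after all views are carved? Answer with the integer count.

remaining voxels: 45

initial block: 7^3 = 343
after view 1 [y-axis, 31 of 49 cells solid] → remaining = 217
after view 2 [z-axis, 25 of 49 cells solid] → remaining = 103
after view 3 [x-axis, 21 of 49 cells solid] → remaining = 45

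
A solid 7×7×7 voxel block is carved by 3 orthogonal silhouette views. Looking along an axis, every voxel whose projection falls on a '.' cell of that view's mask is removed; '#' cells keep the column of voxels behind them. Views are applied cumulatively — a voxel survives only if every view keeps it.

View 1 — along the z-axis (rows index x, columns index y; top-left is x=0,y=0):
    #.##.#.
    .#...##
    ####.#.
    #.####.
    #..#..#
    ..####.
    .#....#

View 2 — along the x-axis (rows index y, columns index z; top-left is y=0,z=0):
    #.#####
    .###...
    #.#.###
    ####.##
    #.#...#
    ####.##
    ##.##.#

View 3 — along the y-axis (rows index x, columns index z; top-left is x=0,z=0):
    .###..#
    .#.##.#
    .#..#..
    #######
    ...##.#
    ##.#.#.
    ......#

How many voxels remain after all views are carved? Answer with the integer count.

start: 7×7×7 = 343 voxels
  1. axis=2 (XY plane), |mask|=26  ⇒  voxels=182
  2. axis=0 (YZ plane), |mask|=34  ⇒  voxels=134
  3. axis=1 (XZ plane), |mask|=25  ⇒  voxels=73

|visual hull| = 73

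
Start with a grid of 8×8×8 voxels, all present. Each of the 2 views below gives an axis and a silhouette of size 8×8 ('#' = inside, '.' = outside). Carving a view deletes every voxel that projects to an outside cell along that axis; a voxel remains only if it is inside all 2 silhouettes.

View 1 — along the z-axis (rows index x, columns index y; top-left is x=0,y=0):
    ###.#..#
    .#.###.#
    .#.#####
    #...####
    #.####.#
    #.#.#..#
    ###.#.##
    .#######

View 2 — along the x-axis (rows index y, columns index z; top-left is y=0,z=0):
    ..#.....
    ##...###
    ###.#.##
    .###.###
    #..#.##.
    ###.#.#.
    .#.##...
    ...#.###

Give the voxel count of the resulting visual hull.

start: 8×8×8 = 512 voxels
V1 z: intersect with XY mask (44 set) -- 352 left
V2 x: intersect with YZ mask (34 set) -- 185 left

|visual hull| = 185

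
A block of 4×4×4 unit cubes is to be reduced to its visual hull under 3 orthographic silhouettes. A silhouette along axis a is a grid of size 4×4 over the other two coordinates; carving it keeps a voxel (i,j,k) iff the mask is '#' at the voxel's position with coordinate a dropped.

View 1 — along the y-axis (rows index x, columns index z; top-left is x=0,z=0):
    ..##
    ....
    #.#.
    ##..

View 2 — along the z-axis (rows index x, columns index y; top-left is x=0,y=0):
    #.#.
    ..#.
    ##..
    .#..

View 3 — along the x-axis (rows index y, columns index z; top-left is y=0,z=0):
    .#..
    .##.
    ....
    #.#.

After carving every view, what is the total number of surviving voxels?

2 voxels

initial block: 4^3 = 64
step 1: project along y, AND mask (6/16) → |grid| = 24
step 2: project along z, AND mask (6/16) → |grid| = 10
step 3: project along x, AND mask (5/16) → |grid| = 2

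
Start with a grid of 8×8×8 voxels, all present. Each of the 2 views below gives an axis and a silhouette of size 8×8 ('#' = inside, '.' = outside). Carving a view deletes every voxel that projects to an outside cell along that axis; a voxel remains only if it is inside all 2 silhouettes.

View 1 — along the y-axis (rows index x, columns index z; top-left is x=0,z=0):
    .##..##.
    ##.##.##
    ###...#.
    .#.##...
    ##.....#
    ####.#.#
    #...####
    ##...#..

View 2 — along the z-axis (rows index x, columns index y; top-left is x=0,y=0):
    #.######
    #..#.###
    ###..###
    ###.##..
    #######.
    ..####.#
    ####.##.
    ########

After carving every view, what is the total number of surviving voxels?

|visual hull| = 202

initial block: 8^3 = 512
V1 y: intersect with XZ mask (34 set) -- 272 left
V2 z: intersect with XY mask (49 set) -- 202 left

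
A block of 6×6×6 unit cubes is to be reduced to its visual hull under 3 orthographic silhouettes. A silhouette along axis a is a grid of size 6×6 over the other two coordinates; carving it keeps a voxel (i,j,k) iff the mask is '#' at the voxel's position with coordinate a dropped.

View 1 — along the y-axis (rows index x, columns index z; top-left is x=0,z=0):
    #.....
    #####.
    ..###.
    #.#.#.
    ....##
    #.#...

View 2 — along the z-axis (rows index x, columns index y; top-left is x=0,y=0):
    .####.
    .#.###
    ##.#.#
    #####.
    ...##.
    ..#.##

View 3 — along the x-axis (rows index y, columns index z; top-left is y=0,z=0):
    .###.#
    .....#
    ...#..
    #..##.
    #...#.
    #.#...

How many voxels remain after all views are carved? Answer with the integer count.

24 voxels

before carving: 216 voxels (6×6×6)
[1] y-view keeps 16 columns → grid now 96
[2] z-view keeps 22 columns → grid now 61
[3] x-view keeps 13 columns → grid now 24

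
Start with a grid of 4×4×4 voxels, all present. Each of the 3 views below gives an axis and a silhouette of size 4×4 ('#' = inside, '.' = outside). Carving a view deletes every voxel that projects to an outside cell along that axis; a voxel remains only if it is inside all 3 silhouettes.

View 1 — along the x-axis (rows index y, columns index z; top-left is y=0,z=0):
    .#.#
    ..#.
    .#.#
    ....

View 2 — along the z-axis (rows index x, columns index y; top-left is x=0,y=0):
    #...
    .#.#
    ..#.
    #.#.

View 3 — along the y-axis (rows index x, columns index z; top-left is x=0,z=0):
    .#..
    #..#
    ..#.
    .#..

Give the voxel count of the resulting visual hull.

before carving: 64 voxels (4×4×4)
carve view 1 (along x, YZ-mask fill 5/16): 20 voxels remain
carve view 2 (along z, XY-mask fill 6/16): 9 voxels remain
carve view 3 (along y, XZ-mask fill 5/16): 3 voxels remain

3 voxels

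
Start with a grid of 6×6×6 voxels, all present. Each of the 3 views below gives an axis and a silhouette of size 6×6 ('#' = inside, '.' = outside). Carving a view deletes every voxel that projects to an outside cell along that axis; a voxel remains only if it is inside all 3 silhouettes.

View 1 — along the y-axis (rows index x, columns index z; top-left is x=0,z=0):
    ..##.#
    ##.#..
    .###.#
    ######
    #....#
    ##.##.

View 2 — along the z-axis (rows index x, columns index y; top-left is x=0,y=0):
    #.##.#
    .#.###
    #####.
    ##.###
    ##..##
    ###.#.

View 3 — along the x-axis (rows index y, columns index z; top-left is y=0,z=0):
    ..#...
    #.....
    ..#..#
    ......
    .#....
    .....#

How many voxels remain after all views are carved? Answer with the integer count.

|visual hull| = 18

before carving: 216 voxels (6×6×6)
[1] y-view keeps 22 columns → grid now 132
[2] z-view keeps 26 columns → grid now 98
[3] x-view keeps 6 columns → grid now 18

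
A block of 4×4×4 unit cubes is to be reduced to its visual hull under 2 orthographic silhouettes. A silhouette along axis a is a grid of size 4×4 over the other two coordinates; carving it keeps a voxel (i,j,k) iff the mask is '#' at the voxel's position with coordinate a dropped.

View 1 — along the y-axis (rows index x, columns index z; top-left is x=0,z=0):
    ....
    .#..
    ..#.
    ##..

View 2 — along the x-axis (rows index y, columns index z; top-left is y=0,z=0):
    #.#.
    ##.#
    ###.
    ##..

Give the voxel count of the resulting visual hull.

start: 4×4×4 = 64 voxels
carve view 1 (along y, XZ-mask fill 4/16): 16 voxels remain
carve view 2 (along x, YZ-mask fill 10/16): 12 voxels remain

|visual hull| = 12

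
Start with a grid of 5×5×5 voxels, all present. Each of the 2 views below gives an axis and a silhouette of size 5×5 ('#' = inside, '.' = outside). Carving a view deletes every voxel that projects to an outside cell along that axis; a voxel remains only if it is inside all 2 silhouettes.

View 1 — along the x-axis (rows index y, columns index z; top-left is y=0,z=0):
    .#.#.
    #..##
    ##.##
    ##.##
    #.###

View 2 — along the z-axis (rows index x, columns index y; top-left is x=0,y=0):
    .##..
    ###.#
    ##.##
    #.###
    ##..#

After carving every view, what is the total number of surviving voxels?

|visual hull| = 56

before carving: 125 voxels (5×5×5)
step 1: project along x, AND mask (17/25) → |grid| = 85
step 2: project along z, AND mask (17/25) → |grid| = 56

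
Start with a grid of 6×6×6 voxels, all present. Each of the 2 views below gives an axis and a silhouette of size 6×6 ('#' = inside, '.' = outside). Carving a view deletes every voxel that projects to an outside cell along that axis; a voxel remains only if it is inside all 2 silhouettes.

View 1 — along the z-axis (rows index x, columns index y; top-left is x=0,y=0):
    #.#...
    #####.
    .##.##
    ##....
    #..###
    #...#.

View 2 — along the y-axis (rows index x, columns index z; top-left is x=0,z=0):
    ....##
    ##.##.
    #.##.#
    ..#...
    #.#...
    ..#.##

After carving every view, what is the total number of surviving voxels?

voxel count = 56

before carving: 216 voxels (6×6×6)
carve view 1 (along z, XY-mask fill 19/36): 114 voxels remain
carve view 2 (along y, XZ-mask fill 16/36): 56 voxels remain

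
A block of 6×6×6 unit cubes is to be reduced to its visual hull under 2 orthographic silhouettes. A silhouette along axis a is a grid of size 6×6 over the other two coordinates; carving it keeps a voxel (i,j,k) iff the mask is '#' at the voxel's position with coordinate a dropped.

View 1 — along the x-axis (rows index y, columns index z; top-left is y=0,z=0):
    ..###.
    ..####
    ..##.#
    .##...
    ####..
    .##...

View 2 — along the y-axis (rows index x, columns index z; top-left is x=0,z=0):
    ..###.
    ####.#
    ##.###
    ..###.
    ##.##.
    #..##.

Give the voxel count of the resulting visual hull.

full grid |V| = 216
step 1: project along x, AND mask (18/36) → |grid| = 108
step 2: project along y, AND mask (23/36) → |grid| = 69

|visual hull| = 69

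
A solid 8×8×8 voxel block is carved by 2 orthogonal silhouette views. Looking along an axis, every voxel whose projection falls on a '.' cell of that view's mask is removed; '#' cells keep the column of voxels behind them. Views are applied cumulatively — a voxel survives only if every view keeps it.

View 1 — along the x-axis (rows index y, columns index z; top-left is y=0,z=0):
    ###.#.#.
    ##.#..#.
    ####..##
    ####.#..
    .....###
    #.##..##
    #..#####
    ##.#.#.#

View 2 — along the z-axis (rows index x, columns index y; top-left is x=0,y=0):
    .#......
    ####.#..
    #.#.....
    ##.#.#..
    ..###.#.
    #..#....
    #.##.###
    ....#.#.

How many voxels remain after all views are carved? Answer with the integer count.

initial block: 8^3 = 512
after view 1 [x-axis, 39 of 64 cells solid] → remaining = 312
after view 2 [z-axis, 26 of 64 cells solid] → remaining = 130

130 voxels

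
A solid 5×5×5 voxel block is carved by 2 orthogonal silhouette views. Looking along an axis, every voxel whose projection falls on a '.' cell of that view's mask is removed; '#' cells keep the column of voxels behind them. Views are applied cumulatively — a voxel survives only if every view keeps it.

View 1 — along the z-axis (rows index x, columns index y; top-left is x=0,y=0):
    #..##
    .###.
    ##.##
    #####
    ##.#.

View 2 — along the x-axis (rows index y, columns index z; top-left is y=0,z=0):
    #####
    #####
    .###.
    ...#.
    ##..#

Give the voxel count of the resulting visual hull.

full grid |V| = 125
[1] z-view keeps 18 columns → grid now 90
[2] x-view keeps 17 columns → grid now 60

voxel count = 60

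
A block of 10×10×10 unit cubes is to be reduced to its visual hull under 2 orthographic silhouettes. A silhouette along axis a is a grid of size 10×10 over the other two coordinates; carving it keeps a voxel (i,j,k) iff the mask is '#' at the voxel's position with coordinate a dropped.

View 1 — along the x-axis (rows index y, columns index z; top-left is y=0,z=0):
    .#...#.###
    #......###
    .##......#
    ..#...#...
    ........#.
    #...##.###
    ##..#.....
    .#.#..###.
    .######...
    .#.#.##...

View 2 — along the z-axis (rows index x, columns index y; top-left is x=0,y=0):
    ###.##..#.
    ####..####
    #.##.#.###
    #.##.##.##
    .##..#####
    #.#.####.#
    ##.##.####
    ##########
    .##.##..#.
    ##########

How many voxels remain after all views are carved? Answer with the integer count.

start: 10×10×10 = 1000 voxels
  1. axis=0 (YZ plane), |mask|=39  ⇒  voxels=390
  2. axis=2 (XY plane), |mask|=75  ⇒  voxels=303

|visual hull| = 303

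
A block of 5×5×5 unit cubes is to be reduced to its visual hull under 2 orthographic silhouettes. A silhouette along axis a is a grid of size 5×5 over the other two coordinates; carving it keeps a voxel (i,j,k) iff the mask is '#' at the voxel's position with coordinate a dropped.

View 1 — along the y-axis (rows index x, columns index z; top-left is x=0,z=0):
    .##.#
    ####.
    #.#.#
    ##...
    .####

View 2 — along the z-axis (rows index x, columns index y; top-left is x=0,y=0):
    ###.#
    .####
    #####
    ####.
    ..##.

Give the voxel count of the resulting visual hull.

remaining voxels: 59

before carving: 125 voxels (5×5×5)
  1. axis=1 (XZ plane), |mask|=16  ⇒  voxels=80
  2. axis=2 (XY plane), |mask|=19  ⇒  voxels=59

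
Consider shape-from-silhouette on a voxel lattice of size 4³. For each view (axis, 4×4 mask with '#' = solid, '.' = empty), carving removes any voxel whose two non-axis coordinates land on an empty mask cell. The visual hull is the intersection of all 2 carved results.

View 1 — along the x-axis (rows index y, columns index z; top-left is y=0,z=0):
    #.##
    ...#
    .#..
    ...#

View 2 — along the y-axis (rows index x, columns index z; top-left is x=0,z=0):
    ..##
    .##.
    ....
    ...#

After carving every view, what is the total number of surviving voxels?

|visual hull| = 9

initial block: 4^3 = 64
[1] x-view keeps 6 columns → grid now 24
[2] y-view keeps 5 columns → grid now 9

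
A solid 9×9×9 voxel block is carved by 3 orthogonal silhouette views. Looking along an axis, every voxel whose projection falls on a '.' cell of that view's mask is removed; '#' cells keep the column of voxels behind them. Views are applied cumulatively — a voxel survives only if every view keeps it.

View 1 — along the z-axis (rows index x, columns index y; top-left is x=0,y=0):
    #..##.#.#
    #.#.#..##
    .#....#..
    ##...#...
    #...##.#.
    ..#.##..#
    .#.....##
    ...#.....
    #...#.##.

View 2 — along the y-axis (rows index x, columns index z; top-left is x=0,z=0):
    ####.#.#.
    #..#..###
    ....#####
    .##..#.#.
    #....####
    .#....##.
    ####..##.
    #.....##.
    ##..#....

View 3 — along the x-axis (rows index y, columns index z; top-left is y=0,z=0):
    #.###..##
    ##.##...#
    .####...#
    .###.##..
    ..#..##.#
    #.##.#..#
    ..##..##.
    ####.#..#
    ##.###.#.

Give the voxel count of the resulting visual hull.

remaining voxels: 73

start: 9×9×9 = 729 voxels
V1 z: intersect with XY mask (31 set) -- 279 left
V2 y: intersect with XZ mask (40 set) -- 142 left
V3 x: intersect with YZ mask (46 set) -- 73 left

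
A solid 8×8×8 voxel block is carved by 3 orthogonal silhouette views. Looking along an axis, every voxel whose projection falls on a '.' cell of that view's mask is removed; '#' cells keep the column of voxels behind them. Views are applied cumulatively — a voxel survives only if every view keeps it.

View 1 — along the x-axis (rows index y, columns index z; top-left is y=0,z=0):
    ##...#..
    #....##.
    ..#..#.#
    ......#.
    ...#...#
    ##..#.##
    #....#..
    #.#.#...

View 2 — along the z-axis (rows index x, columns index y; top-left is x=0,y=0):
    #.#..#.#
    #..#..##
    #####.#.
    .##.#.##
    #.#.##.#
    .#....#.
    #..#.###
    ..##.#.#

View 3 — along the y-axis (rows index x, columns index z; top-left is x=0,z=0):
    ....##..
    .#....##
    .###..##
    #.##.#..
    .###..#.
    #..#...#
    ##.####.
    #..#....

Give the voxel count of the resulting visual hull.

remaining voxels: 44

initial block: 8^3 = 512
V1 x: intersect with YZ mask (22 set) -- 176 left
V2 z: intersect with XY mask (35 set) -- 97 left
V3 y: intersect with XZ mask (29 set) -- 44 left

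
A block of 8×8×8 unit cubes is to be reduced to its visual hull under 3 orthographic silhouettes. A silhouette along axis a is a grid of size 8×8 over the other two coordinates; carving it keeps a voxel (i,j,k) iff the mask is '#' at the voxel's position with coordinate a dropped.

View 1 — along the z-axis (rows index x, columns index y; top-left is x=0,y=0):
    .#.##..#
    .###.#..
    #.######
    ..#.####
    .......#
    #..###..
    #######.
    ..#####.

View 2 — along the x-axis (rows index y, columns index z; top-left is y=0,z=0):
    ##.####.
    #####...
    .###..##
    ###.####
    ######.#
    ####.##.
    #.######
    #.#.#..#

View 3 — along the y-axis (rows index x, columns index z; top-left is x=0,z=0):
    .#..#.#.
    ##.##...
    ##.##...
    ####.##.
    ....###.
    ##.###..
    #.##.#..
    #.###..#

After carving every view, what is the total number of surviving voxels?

start: 8×8×8 = 512 voxels
carve view 1 (along z, XY-mask fill 37/64): 296 voxels remain
carve view 2 (along x, YZ-mask fill 47/64): 222 voxels remain
carve view 3 (along y, XZ-mask fill 34/64): 125 voxels remain

125 voxels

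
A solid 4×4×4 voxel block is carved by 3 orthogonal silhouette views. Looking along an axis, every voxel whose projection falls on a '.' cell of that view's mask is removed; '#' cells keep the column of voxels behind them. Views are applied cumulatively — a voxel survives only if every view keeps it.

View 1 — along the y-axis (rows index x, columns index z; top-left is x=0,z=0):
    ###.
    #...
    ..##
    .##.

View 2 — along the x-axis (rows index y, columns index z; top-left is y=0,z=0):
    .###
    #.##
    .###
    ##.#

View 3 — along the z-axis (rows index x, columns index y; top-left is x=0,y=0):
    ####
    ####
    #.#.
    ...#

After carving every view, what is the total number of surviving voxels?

full grid |V| = 64
carve view 1 (along y, XZ-mask fill 8/16): 32 voxels remain
carve view 2 (along x, YZ-mask fill 12/16): 23 voxels remain
carve view 3 (along z, XY-mask fill 11/16): 15 voxels remain

remaining voxels: 15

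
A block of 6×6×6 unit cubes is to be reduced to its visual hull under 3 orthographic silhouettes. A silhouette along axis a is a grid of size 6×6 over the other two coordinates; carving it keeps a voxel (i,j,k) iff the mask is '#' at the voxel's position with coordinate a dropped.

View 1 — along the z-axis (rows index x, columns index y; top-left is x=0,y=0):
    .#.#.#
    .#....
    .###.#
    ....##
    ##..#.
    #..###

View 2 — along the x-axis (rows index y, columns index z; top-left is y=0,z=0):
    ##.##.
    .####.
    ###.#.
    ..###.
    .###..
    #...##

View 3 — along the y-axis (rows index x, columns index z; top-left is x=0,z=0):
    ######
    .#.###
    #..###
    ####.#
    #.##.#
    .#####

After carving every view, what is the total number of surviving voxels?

start: 6×6×6 = 216 voxels
  1. axis=2 (XY plane), |mask|=17  ⇒  voxels=102
  2. axis=0 (YZ plane), |mask|=21  ⇒  voxels=58
  3. axis=1 (XZ plane), |mask|=28  ⇒  voxels=44

|visual hull| = 44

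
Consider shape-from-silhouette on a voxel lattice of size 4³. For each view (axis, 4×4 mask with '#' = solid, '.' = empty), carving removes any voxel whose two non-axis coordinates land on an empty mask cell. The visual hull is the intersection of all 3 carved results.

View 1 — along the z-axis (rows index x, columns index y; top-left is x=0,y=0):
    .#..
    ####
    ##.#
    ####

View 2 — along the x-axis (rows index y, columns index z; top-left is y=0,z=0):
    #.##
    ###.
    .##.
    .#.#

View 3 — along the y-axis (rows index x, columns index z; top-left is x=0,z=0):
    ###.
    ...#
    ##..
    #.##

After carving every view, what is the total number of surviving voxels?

remaining voxels: 16

initial block: 4^3 = 64
carve view 1 (along z, XY-mask fill 12/16): 48 voxels remain
carve view 2 (along x, YZ-mask fill 10/16): 31 voxels remain
carve view 3 (along y, XZ-mask fill 9/16): 16 voxels remain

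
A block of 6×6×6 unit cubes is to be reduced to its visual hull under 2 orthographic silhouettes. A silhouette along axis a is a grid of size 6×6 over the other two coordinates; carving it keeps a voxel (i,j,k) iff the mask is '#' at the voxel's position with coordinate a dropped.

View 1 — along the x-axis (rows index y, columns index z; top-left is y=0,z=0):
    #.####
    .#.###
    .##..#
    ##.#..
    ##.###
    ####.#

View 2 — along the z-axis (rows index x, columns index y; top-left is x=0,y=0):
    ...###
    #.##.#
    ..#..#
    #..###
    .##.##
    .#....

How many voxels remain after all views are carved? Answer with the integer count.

remaining voxels: 76

start: 6×6×6 = 216 voxels
[1] x-view keeps 25 columns → grid now 150
[2] z-view keeps 18 columns → grid now 76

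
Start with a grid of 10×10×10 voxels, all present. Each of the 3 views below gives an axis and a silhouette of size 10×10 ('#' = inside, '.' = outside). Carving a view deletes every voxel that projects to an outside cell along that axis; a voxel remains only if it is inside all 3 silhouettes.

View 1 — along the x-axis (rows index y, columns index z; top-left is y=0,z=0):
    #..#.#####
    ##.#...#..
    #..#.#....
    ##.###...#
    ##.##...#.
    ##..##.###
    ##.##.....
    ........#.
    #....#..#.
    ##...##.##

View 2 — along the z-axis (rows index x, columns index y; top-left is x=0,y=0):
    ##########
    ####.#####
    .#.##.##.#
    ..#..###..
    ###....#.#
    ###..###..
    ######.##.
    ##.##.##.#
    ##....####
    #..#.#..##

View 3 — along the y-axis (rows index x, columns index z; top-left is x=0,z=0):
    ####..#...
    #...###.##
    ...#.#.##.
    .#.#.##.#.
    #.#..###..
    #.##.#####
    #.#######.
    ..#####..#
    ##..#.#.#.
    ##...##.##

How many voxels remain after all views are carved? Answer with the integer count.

before carving: 1000 voxels (10×10×10)
[1] x-view keeps 46 columns → grid now 460
[2] z-view keeps 66 columns → grid now 298
[3] y-view keeps 58 columns → grid now 184

remaining voxels: 184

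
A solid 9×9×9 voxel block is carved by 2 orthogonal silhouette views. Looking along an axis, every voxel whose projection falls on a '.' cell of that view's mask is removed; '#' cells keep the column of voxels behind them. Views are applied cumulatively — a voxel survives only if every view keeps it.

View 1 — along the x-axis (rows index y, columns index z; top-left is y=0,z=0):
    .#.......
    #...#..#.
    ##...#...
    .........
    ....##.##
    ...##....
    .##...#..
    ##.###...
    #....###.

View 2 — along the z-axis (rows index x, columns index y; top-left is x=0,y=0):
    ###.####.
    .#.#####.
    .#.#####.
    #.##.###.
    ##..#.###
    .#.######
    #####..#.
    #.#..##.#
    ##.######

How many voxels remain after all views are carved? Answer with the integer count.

before carving: 729 voxels (9×9×9)
carve view 1 (along x, YZ-mask fill 25/81): 225 voxels remain
carve view 2 (along z, XY-mask fill 57/81): 161 voxels remain

|visual hull| = 161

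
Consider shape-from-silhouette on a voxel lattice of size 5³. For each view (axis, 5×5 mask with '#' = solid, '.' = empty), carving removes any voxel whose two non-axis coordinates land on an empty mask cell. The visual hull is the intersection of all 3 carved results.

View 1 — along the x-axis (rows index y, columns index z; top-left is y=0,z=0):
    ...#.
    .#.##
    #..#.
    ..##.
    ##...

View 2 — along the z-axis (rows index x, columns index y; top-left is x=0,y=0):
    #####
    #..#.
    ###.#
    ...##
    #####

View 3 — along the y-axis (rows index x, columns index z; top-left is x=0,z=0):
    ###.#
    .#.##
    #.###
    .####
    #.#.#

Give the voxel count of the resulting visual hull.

21 voxels

start: 5×5×5 = 125 voxels
after view 1 [x-axis, 10 of 25 cells solid] → remaining = 50
after view 2 [z-axis, 18 of 25 cells solid] → remaining = 35
after view 3 [y-axis, 18 of 25 cells solid] → remaining = 21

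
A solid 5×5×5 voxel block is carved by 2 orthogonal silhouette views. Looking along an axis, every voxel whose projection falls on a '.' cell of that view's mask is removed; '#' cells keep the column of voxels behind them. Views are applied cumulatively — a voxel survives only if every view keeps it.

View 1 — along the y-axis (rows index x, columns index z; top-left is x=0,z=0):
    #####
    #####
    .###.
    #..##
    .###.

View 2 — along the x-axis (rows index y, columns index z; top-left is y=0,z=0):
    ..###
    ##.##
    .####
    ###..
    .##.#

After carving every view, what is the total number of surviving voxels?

|visual hull| = 65

initial block: 5^3 = 125
carve view 1 (along y, XZ-mask fill 19/25): 95 voxels remain
carve view 2 (along x, YZ-mask fill 17/25): 65 voxels remain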